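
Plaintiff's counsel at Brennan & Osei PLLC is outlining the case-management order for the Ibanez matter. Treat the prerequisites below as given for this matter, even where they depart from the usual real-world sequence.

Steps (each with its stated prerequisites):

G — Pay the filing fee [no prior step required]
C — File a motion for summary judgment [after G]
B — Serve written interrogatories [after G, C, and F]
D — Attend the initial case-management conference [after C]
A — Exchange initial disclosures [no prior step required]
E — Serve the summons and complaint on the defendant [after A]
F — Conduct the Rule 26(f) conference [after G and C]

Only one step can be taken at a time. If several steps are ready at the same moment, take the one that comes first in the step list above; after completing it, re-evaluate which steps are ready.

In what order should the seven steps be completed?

G, C, D, A, E, F, B

Nothing is required for G and A. G is listed earlier → G first.
Now C and A have their prerequisites met. C is listed earlier, so C next.
Ready: D, A and F. D is listed earlier → D.
Ready: A and F. A is listed earlier → A.
E now also ready, so the ready set is {E, F}; E is listed earlier → E.
Next only F has its prerequisites met → F.
B needed G, C and F, now all done → B.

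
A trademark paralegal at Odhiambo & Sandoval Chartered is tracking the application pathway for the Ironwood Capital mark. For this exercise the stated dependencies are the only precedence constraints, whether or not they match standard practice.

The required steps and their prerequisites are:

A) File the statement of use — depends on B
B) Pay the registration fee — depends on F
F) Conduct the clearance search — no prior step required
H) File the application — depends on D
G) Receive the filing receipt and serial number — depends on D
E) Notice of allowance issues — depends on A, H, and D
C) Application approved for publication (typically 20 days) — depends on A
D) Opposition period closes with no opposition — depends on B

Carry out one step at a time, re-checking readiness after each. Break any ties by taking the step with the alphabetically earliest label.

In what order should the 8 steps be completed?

Only F has no prerequisites, so it is first.
Next only B has its prerequisites met → B.
Ready: A and D. A has the earlier label → A.
Ready: C and D. C has the earlier label → C.
D is the only step now ready → D.
G and H are both available; G has the earlier label → G.
H needed D, now all done → H.
Next only E has its prerequisites met → E.

F, B, A, C, D, G, H, E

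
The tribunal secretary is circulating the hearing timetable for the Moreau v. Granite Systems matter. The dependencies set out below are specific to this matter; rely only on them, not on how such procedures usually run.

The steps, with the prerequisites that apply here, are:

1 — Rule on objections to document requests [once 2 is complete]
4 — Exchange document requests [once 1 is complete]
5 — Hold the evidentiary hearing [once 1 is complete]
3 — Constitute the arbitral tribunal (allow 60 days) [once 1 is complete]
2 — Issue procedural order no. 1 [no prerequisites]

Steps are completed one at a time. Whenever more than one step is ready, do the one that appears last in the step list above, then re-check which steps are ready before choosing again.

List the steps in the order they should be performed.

Only 2 has no prerequisites, so it is first.
1 needed 2, now all done → 1.
3, 5 and 4 are all available; 3 is listed later → 3.
Now 5 and 4 have their prerequisites met. 5 is listed later, so 5 next.
That leaves 4 as the only ready step → 4.

2 → 1 → 3 → 5 → 4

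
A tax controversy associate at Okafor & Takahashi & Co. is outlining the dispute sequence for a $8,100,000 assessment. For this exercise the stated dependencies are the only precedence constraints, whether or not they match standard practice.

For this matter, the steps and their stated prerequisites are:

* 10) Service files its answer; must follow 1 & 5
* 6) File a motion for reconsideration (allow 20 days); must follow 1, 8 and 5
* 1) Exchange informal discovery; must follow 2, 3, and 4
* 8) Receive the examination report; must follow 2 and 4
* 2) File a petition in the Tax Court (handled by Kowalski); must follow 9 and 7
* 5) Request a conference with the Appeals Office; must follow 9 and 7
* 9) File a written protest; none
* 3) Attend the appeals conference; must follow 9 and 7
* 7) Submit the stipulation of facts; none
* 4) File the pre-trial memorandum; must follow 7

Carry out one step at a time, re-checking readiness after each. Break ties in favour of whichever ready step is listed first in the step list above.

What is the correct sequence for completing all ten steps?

Nothing is required for 9 and 7. 9 is listed earlier → 9 first.
That leaves 7 as the only ready step → 7.
2, 5, 3 and 4 are all available; 2 is listed earlier → 2.
5, 3 and 4 are all available; 5 is listed earlier → 5.
Ready: 3 and 4. 3 is listed earlier → 3.
4 is the only step now ready → 4.
Now 1 and 8 have their prerequisites met. 1 is listed earlier, so 1 next.
Ready: 10 and 8. 10 is listed earlier → 10.
8 needed 2 and 4, now all done → 8.
6 needed 1, 8 and 5, now all done → 6.

9 7 2 5 3 4 1 10 8 6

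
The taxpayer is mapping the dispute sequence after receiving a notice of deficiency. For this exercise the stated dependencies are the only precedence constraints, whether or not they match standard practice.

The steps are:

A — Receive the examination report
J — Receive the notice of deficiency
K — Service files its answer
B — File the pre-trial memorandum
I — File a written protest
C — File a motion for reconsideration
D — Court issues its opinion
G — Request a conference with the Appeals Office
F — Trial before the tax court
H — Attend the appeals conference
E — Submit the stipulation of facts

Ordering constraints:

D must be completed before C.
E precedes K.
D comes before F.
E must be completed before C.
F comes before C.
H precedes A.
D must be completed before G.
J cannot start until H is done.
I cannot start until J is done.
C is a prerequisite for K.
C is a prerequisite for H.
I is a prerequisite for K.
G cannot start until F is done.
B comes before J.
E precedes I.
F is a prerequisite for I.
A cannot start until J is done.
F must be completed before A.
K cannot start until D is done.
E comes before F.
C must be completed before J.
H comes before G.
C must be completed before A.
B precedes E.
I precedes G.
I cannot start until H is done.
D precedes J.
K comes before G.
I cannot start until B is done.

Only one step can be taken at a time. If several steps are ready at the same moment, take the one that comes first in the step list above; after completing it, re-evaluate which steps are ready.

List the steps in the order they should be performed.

B D E F C H J A I K G

Nothing is required for B and D. B is listed earlier → B first.
Ready: D and E. D is listed earlier → D.
E needed B, now all done → E.
F needed D and E, now all done → F.
That leaves C as the only ready step → C.
H is the only step now ready → H.
Next only J has its prerequisites met → J.
A and I are both available; A is listed earlier → A.
I needed J, B, F, H and E, now all done → I.
K is the only step now ready → K.
G needed K, I, D, F and H, now all done → G.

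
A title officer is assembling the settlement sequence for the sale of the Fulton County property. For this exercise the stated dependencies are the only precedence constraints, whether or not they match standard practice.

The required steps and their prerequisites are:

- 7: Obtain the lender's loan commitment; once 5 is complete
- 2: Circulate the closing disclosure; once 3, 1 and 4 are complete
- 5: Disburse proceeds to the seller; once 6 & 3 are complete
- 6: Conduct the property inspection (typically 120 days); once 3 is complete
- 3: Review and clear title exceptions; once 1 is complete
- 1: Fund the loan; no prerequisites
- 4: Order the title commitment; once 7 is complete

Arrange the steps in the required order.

Only 1 has no prerequisites, so it is first.
That leaves 3 as the only ready step → 3.
Next only 6 has its prerequisites met → 6.
5 needed 6 and 3, now all done → 5.
Next only 7 has its prerequisites met → 7.
4 needed 7, now all done → 4.
2 needed 3, 1 and 4, now all done → 2.

1, 3, 6, 5, 7, 4, 2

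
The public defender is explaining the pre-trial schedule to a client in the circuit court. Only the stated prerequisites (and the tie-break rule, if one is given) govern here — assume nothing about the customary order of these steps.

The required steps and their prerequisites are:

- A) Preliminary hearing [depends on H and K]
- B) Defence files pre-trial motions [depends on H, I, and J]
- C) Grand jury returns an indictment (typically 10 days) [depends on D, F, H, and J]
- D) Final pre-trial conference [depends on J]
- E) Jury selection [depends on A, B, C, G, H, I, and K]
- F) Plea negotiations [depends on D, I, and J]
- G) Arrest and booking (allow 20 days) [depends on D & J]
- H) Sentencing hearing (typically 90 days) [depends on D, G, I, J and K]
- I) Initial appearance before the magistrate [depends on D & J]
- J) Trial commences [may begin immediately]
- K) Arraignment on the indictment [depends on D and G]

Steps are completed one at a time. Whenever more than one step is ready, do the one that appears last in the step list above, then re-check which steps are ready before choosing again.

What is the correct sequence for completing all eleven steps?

J is the only step with nothing outstanding, so it goes first.
That leaves D as the only ready step → D.
Ready: I and G. I is listed later → I.
Ready: G and F. G is listed later → G.
Now K and F have their prerequisites met. K is listed later, so K next.
H and F are both available; H is listed later → H.
Now F, B and A have their prerequisites met. F is listed later, so F next.
C, B and A are all available; C is listed later → C.
Ready: B and A. B is listed later → B.
Next only A has its prerequisites met → A.
Next only E has its prerequisites met → E.

J D I G K H F C B A E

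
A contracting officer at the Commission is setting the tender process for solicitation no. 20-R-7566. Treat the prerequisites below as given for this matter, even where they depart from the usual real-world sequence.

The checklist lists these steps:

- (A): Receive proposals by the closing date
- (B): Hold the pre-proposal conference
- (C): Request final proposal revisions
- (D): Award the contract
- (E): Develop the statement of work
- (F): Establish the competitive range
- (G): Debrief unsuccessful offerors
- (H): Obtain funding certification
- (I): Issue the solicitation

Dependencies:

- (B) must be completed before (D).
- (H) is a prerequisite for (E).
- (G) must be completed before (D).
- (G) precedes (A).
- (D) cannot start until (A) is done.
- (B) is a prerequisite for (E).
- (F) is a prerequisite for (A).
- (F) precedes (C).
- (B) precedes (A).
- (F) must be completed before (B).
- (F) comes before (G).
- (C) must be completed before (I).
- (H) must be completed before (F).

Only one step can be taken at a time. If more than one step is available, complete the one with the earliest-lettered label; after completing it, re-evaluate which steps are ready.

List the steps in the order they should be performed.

(H), (F), (B), (C), (E), (G), (A), (D), (I)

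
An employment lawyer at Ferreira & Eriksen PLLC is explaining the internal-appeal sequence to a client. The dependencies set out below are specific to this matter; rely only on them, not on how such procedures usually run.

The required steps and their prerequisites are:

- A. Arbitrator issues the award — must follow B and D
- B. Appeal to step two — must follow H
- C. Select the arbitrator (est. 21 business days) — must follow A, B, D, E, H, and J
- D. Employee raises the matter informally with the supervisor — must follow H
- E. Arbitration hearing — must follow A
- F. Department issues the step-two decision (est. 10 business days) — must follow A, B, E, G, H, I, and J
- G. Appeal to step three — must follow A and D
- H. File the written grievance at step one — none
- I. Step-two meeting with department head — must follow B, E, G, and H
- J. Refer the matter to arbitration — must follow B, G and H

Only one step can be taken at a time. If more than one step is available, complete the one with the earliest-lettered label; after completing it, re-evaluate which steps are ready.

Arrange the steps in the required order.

H, B, D, A, E, G, I, J, C, F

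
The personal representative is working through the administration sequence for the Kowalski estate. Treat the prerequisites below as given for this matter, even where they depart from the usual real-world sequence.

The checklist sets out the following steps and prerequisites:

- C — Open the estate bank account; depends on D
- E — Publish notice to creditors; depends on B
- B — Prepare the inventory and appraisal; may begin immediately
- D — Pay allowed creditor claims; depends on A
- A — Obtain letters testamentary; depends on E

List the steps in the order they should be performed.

B, E, A, D, C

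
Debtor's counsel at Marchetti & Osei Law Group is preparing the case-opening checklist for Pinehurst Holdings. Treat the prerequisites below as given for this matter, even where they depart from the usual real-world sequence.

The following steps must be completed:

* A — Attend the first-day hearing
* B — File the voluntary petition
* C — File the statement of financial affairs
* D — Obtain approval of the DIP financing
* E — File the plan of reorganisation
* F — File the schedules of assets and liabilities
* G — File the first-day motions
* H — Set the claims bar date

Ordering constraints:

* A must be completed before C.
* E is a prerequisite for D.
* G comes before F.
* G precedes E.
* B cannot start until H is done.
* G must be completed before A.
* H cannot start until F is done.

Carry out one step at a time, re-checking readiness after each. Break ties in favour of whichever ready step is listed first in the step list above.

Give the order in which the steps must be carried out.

G, A, C, E, D, F, H, B

G has no prerequisites → G first.
Now A, E and F have their prerequisites met. A is listed earlier, so A next.
C now also ready, so the ready set is {C, E, F}; C is listed earlier → C.
Now E and F have their prerequisites met. E is listed earlier, so E next.
D now also ready, so the ready set is {D, F}; D is listed earlier → D.
That leaves F as the only ready step → F.
H is the only step now ready → H.
B needed H, now all done → B.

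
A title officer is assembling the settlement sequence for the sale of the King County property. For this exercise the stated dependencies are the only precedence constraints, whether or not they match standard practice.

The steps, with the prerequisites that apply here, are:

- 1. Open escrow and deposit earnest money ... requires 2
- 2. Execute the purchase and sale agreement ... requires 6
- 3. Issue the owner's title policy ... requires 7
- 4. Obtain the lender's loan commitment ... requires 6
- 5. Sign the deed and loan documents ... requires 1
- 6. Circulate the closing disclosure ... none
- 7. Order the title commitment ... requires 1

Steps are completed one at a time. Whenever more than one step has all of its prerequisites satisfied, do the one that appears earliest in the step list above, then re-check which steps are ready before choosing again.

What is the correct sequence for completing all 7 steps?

6 is the only step with nothing outstanding, so it goes first.
Ready: 2 and 4. 2 is listed earlier → 2.
Ready: 1 and 4. 1 is listed earlier → 1.
5 and 7 now also ready, so the ready set is {4, 5, 7}; 4 is listed earlier → 4.
Ready: 5 and 7. 5 is listed earlier → 5.
7 needed 1, now all done → 7.
3 is the only step now ready → 3.

6, 2, 1, 4, 5, 7, 3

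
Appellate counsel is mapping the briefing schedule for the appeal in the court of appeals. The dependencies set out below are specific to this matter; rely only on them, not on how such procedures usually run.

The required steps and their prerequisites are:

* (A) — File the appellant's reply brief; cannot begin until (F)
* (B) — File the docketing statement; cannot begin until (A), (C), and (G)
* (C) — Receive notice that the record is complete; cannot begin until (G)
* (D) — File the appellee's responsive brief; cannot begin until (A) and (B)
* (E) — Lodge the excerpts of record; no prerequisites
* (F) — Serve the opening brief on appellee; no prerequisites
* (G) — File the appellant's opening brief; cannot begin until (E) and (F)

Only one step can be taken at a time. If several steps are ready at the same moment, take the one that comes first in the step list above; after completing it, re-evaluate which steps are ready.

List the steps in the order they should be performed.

(E), (F), (A), (G), (C), (B), (D)

Nothing is required for (E) and (F). (E) is listed earlier → (E) first.
(F) is the only step now ready → (F).
(A) and (G) are both available; (A) is listed earlier → (A).
(G) needed (E) and (F), now all done → (G).
(C) needed (G), now all done → (C).
Next only (B) has its prerequisites met → (B).
That leaves (D) as the only ready step → (D).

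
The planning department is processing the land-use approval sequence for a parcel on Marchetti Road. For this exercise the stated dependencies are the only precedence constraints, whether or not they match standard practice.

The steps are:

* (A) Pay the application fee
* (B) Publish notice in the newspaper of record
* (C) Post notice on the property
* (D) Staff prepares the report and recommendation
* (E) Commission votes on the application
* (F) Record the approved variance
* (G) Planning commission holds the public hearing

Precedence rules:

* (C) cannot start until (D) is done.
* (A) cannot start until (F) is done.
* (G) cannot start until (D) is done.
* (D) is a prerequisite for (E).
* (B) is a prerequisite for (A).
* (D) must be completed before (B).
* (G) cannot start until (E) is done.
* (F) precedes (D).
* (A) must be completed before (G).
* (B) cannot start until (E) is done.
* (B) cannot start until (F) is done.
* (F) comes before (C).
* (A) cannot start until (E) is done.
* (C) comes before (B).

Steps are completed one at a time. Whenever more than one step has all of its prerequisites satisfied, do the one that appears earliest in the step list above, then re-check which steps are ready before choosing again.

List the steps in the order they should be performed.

(F), (D), (C), (E), (B), (A), (G)

(F) is the only step with nothing outstanding, so it goes first.
That leaves (D) as the only ready step → (D).
(C) and (E) are both available; (C) is listed earlier → (C).
That leaves (E) as the only ready step → (E).
(B) needed (C), (D), (E) and (F), now all done → (B).
Next only (A) has its prerequisites met → (A).
(G) needed (A), (D) and (E), now all done → (G).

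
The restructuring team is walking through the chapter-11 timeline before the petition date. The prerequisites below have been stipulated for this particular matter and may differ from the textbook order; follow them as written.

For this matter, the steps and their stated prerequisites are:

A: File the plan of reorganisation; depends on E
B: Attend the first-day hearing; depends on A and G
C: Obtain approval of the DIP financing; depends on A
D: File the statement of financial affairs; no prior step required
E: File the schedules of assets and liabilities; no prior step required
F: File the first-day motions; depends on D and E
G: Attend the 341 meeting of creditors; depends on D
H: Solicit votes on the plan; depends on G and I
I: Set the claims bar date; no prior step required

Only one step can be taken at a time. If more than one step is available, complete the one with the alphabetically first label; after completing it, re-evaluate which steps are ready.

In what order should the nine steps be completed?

D, E, A, C, F, G, B, I, H

D, E and I have no prerequisites; D has the earlier label, so D is first.
E, G and I are all available; E has the earlier label → E.
A, F, G and I are all available; A has the earlier label → A.
C now also ready, so the ready set is {C, F, G, I}; C has the earlier label → C.
F, G and I are all available; F has the earlier label → F.
Ready: G and I. G has the earlier label → G.
Ready: B and I. B has the earlier label → B.
I is the only step now ready → I.
H needed G and I, now all done → H.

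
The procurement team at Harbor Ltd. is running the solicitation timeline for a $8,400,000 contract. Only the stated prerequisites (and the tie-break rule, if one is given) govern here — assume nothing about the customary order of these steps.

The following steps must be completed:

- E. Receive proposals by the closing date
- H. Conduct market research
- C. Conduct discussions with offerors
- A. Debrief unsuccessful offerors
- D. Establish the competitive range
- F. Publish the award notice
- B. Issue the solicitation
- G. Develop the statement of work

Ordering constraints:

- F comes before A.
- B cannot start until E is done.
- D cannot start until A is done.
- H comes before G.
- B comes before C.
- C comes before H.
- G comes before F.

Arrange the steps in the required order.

E B C H G F A D

E is the only step with nothing outstanding, so it goes first.
B needed E, now all done → B.
C needed B, now all done → C.
H needed C, now all done → H.
Next only G has its prerequisites met → G.
That leaves F as the only ready step → F.
A needed F, now all done → A.
D needed A, now all done → D.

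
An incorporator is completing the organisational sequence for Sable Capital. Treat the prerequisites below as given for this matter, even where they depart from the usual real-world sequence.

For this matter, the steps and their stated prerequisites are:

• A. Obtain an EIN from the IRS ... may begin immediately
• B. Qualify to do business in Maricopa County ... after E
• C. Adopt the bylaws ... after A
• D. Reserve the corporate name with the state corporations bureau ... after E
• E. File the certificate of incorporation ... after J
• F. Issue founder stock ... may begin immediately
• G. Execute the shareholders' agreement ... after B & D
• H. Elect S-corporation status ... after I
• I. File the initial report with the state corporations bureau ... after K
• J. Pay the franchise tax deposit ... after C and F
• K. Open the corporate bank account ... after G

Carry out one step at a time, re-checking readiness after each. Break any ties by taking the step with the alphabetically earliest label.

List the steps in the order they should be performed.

A and F have no prerequisites; A has the earlier label, so A is first.
Ready: C and F. C has the earlier label → C.
Next only F has its prerequisites met → F.
J needed C and F, now all done → J.
E needed J, now all done → E.
B and D are both available; B has the earlier label → B.
That leaves D as the only ready step → D.
That leaves G as the only ready step → G.
K needed G, now all done → K.
I needed K, now all done → I.
That leaves H as the only ready step → H.

A, C, F, J, E, B, D, G, K, I, H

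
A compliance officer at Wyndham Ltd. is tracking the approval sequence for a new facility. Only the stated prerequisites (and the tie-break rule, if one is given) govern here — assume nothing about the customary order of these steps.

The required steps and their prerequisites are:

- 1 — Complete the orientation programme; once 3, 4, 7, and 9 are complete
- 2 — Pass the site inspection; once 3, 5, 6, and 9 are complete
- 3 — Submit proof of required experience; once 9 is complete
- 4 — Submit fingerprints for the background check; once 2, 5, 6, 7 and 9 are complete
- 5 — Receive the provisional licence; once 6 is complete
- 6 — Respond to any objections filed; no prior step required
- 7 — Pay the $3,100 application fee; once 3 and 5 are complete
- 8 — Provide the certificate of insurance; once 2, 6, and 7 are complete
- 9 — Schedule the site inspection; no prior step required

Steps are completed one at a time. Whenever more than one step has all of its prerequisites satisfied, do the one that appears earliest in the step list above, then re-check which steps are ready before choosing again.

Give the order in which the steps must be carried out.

6 5 9 3 2 7 4 1 8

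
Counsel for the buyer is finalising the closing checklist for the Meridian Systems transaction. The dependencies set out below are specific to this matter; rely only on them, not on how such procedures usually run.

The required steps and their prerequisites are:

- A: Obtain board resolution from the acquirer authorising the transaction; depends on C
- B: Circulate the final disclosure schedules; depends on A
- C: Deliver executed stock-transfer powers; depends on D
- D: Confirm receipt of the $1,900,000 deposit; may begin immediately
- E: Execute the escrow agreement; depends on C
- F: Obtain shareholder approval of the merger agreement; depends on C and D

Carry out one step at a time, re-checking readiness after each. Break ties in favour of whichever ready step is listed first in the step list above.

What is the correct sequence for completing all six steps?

D → C → A → B → E → F

D is the only step with nothing outstanding, so it goes first.
C needed D, now all done → C.
Ready: A, E and F. A is listed earlier → A.
B now also ready, so the ready set is {B, E, F}; B is listed earlier → B.
Ready: E and F. E is listed earlier → E.
Next only F has its prerequisites met → F.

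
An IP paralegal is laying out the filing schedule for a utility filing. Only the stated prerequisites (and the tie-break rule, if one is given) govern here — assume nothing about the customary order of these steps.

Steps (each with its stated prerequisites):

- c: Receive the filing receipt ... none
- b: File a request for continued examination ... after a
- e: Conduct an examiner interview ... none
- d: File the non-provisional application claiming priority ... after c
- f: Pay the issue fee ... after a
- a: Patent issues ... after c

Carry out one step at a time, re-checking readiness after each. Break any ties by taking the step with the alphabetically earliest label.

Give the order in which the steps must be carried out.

c, a, b, d, e, f

Nothing is required for c and e. c has the earlier label → c first.
Now a, d and e have their prerequisites met. a has the earlier label, so a next.
b and f now also ready, so the ready set is {b, d, e, f}; b has the earlier label → b.
d, e and f are all available; d has the earlier label → d.
Ready: e and f. e has the earlier label → e.
f needed a, now all done → f.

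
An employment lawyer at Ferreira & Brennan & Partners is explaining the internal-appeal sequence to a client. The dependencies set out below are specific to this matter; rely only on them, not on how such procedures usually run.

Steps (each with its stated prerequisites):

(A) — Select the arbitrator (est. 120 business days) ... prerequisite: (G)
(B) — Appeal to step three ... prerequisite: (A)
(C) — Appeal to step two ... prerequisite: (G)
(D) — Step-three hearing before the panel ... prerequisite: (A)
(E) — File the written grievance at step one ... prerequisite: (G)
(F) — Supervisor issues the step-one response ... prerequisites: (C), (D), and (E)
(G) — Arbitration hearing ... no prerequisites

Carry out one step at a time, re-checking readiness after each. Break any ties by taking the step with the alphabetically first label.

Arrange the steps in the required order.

Only (G) has no prerequisites, so it is first.
(A), (C) and (E) are all available; (A) has the earlier label → (A).
(B) and (D) now also ready, so the ready set is {(B), (C), (D), (E)}; (B) has the earlier label → (B).
(C), (D) and (E) are all available; (C) has the earlier label → (C).
Now (D) and (E) have their prerequisites met. (D) has the earlier label, so (D) next.
(E) is the only step now ready → (E).
(F) is the only step now ready → (F).

(G), (A), (B), (C), (D), (E), (F)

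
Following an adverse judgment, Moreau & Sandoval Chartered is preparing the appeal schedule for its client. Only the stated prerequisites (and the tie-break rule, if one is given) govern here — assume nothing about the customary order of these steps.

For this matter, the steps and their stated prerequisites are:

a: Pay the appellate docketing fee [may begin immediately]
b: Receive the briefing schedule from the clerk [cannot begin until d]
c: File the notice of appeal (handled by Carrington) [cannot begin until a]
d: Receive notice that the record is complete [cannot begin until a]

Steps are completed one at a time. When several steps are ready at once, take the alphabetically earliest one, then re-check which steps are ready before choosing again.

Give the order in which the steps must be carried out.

Only a has no prerequisites, so it is first.
Now c and d have their prerequisites met. c has the earlier label, so c next.
d needed a, now all done → d.
That leaves b as the only ready step → b.

a → c → d → b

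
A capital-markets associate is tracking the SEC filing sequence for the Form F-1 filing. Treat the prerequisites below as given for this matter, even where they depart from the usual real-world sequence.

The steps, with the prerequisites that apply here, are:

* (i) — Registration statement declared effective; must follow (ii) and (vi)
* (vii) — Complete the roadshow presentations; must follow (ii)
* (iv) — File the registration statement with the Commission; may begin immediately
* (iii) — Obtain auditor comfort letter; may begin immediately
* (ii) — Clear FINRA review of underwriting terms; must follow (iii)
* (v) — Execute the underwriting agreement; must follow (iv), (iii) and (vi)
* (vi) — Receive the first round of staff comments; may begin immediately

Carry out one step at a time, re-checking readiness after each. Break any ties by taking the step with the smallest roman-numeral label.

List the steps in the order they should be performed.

(iii), (ii), (iv), (vi), (i), (v), (vii)

Nothing is required for (iii), (iv) and (vi). (iii) has the earlier label → (iii) first.
(ii), (iv) and (vi) are all available; (ii) has the earlier label → (ii).
(iv), (vi) and (vii) are all available; (iv) has the earlier label → (iv).
(vi) and (vii) are both available; (vi) has the earlier label → (vi).
Ready: (i), (v) and (vii). (i) has the earlier label → (i).
Now (v) and (vii) have their prerequisites met. (v) has the earlier label, so (v) next.
(vii) is the only step now ready → (vii).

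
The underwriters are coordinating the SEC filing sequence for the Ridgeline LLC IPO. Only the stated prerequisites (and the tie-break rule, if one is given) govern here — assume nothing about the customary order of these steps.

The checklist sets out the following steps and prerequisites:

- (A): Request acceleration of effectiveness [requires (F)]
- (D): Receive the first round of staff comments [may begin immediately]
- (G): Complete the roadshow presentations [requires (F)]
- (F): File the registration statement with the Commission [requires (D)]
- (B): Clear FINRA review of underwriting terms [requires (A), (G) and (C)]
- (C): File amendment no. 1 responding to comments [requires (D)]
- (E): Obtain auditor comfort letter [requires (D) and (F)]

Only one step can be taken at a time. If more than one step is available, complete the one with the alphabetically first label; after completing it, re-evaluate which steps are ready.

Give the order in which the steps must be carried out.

(D), (C), (F), (A), (E), (G), (B)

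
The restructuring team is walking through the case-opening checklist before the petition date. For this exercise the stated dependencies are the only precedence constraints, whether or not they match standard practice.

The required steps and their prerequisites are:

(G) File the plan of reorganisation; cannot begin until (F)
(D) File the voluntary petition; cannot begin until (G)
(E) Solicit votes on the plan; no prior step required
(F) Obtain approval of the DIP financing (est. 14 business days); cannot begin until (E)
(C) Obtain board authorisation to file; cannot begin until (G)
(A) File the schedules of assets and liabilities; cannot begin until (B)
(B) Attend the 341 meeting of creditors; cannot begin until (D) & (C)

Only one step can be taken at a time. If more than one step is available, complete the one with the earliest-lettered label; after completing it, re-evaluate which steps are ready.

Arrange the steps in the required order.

Only (E) has no prerequisites, so it is first.
(F) needed (E), now all done → (F).
Next only (G) has its prerequisites met → (G).
Ready: (C) and (D). (C) has the earlier label → (C).
Next only (D) has its prerequisites met → (D).
(B) needed (C) and (D), now all done → (B).
Next only (A) has its prerequisites met → (A).

(E) → (F) → (G) → (C) → (D) → (B) → (A)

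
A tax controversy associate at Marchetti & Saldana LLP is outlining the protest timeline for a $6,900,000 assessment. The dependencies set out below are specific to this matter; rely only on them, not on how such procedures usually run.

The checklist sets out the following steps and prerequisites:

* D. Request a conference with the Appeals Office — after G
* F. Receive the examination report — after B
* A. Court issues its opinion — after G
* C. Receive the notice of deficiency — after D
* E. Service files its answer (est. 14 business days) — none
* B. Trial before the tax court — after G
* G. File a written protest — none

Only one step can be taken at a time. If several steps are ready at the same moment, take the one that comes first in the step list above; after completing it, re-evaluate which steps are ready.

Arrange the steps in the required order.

E → G → D → A → C → B → F

Nothing is required for E and G. E is listed earlier → E first.
Next only G has its prerequisites met → G.
Ready: D, A and B. D is listed earlier → D.
Ready: A, C and B. A is listed earlier → A.
C and B are both available; C is listed earlier → C.
That leaves B as the only ready step → B.
Next only F has its prerequisites met → F.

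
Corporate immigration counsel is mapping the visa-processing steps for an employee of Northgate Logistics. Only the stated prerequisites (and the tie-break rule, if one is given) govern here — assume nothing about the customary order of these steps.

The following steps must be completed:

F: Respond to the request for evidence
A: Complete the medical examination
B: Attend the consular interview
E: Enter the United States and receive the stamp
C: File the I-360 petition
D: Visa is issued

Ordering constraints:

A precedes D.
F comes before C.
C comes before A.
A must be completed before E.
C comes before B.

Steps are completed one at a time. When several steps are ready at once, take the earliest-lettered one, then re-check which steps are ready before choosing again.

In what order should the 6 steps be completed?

F C A B D E

Only F has no prerequisites, so it is first.
C is the only step now ready → C.
Ready: A and B. A has the earlier label → A.
D and E now also ready, so the ready set is {B, D, E}; B has the earlier label → B.
Ready: D and E. D has the earlier label → D.
E is the only step now ready → E.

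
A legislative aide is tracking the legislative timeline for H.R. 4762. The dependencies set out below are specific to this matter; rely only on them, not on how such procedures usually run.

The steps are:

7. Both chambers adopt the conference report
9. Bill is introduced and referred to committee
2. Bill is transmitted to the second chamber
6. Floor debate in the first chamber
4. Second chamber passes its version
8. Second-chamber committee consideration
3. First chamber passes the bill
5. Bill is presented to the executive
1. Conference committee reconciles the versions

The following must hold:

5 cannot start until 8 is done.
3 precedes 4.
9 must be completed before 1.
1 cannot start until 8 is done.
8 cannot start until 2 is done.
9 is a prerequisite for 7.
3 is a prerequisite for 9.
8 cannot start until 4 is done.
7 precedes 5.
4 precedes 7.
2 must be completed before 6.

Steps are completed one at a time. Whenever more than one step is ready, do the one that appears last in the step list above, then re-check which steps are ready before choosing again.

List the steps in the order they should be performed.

3 and 2 have no prerequisites; 3 is listed later, so 3 is first.
4 and 9 now also ready, so the ready set is {4, 2, 9}; 4 is listed later → 4.
Now 2 and 9 have their prerequisites met. 2 is listed later, so 2 next.
8 and 6 now also ready, so the ready set is {8, 6, 9}; 8 is listed later → 8.
6 and 9 are both available; 6 is listed later → 6.
9 needed 3, now all done → 9.
Now 1 and 7 have their prerequisites met. 1 is listed later, so 1 next.
That leaves 7 as the only ready step → 7.
That leaves 5 as the only ready step → 5.

3, 4, 2, 8, 6, 9, 1, 7, 5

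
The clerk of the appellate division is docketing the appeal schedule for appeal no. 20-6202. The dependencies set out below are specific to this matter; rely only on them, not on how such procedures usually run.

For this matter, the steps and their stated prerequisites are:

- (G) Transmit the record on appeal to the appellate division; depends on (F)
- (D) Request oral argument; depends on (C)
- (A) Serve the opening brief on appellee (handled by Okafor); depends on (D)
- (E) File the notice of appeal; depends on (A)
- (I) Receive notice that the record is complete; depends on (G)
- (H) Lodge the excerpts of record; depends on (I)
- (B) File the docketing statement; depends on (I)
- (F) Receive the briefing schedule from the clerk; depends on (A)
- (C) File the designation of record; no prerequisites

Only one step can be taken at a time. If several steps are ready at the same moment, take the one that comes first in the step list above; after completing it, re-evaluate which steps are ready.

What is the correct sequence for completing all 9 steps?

(C) has no prerequisites → (C) first.
(D) is the only step now ready → (D).
(A) needed (D), now all done → (A).
(E) and (F) are both available; (E) is listed earlier → (E).
(F) needed (A), now all done → (F).
That leaves (G) as the only ready step → (G).
That leaves (I) as the only ready step → (I).
Now (H) and (B) have their prerequisites met. (H) is listed earlier, so (H) next.
Next only (B) has its prerequisites met → (B).

(C), (D), (A), (E), (F), (G), (I), (H), (B)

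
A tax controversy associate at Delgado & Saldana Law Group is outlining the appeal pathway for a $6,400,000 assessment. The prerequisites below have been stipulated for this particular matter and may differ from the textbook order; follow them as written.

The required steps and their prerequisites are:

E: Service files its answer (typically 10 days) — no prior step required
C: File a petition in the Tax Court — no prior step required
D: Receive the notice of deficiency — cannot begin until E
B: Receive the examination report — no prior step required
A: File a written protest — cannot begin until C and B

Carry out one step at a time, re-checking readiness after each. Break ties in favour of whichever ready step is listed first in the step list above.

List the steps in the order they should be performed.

E → C → D → B → A

E, C and B have no prerequisites; E is listed earlier, so E is first.
D now also ready, so the ready set is {C, D, B}; C is listed earlier → C.
D and B are both available; D is listed earlier → D.
B is the only step now ready → B.
A needed C and B, now all done → A.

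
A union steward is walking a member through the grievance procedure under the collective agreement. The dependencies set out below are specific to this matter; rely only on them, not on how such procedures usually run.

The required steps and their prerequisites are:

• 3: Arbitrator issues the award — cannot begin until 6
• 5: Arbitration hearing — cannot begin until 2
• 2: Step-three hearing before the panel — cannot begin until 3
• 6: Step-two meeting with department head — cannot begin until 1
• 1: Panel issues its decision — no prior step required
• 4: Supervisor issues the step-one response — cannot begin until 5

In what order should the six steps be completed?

1 is the only step with nothing outstanding, so it goes first.
That leaves 6 as the only ready step → 6.
3 needed 6, now all done → 3.
2 needed 3, now all done → 2.
5 is the only step now ready → 5.
Next only 4 has its prerequisites met → 4.

1, 6, 3, 2, 5, 4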